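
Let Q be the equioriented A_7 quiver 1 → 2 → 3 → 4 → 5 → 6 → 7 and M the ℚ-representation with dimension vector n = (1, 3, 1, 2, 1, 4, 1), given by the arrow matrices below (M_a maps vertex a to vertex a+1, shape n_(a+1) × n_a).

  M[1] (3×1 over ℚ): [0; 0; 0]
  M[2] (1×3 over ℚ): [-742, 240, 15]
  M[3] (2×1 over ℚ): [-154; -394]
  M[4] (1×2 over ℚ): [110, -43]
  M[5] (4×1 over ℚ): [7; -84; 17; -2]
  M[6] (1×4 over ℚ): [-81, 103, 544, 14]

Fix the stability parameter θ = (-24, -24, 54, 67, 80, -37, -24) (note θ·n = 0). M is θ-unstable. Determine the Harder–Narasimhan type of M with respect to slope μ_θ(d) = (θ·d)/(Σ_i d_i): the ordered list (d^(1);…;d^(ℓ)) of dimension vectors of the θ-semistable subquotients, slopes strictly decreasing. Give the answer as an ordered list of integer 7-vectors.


Interval decomposition of M: I[1,1], I[2,2]^2, I[2,7], I[4,4], I[6,6]^3.
HN type (ℓ=4): μ^(1)=67; μ^(2)=28; μ^(3)=-24; μ^(4)=-37

((0, 0, 0, 1, 0, 0, 0); (0, 0, 1, 1, 1, 1, 1); (1, 3, 0, 0, 0, 0, 0); (0, 0, 0, 0, 0, 3, 0))


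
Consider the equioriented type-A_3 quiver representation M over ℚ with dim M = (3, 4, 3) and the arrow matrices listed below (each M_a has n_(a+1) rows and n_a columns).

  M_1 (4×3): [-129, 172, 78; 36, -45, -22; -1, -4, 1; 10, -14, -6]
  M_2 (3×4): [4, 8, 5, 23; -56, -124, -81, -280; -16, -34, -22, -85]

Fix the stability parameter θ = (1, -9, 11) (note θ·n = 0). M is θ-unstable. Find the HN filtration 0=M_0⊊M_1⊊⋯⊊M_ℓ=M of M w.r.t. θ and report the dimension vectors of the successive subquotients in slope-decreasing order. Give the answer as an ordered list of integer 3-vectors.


Via rank(M_{q-1}∘⋯∘M_p): M ≅ I[1,2], I[1,3]^2, I[2,3].
μ_θ-semistable layers: μ^(1)=11; μ^(2)=-4; μ^(3)=-9

((0, 0, 3); (3, 3, 0); (0, 1, 0))


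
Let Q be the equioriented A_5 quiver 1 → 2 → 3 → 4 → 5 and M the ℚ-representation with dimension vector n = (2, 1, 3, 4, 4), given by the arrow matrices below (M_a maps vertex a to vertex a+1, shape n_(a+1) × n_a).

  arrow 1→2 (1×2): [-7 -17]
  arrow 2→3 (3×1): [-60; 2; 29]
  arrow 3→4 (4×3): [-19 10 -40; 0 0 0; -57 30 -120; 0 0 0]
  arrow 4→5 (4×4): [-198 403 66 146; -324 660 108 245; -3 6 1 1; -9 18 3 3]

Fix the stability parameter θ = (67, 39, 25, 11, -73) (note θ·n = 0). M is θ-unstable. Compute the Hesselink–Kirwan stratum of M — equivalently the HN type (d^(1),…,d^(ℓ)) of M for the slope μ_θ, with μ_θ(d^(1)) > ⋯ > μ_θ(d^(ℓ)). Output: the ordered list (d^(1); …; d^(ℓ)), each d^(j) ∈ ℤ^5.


Barcode: M ≅ I[1,1], I[1,3], I[3,3], I[3,4], I[4,5]^3, I[5,5]. HN layers by μ_θ (6 steps, strictly decreasing):
  μ^(1)=67; μ^(2)=131/3; μ^(3)=25; μ^(4)=18; μ^(5)=-31; μ^(6)=-73

((1, 0, 0, 0, 0); (1, 1, 1, 0, 0); (0, 0, 1, 0, 0); (0, 0, 1, 1, 0); (0, 0, 0, 3, 3); (0, 0, 0, 0, 1))


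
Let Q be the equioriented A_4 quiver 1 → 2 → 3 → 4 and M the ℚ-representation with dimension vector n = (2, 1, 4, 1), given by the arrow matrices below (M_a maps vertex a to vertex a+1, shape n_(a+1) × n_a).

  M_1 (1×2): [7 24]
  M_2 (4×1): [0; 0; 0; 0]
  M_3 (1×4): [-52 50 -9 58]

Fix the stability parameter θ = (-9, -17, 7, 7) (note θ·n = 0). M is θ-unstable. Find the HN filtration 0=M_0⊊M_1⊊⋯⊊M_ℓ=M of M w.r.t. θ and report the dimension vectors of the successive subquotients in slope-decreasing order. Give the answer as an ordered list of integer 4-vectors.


Via rank(M_{q-1}∘⋯∘M_p): M ≅ I[1,1], I[1,2], I[3,3]^3, I[3,4].
μ_θ-semistable layers: μ^(1)=7; μ^(2)=-9; μ^(3)=-13

((0, 0, 4, 1); (1, 0, 0, 0); (1, 1, 0, 0))


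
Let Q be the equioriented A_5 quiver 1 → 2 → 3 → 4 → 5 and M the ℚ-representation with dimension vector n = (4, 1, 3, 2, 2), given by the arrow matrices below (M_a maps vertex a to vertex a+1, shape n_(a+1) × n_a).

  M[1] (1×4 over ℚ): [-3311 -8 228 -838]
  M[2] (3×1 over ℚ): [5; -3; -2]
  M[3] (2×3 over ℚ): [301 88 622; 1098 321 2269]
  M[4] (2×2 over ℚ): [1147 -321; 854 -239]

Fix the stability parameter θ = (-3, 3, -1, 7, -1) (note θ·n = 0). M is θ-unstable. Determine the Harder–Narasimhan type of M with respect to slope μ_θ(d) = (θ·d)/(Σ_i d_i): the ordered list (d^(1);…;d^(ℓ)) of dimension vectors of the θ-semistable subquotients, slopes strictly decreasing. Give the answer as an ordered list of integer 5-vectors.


Interval decomposition of M: I[1,1]^3, I[1,5], I[3,3], I[3,5].
HN type (ℓ=4): μ^(1)=3; μ^(2)=1; μ^(3)=-1; μ^(4)=-3

((0, 0, 0, 2, 2); (0, 1, 1, 0, 0); (0, 0, 2, 0, 0); (4, 0, 0, 0, 0))


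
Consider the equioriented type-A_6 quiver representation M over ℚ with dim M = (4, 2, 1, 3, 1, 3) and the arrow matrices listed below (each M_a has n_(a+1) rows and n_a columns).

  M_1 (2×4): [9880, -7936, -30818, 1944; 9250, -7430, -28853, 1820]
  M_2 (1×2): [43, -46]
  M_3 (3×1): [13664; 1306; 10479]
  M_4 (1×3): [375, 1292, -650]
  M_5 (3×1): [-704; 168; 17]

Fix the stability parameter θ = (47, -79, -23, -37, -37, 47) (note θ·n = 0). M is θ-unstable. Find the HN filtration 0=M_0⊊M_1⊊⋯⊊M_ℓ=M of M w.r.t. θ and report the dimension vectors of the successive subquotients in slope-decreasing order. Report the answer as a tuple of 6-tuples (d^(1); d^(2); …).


Interval decomposition of M: I[1,1]^2, I[1,2], I[1,6], I[4,4]^2, I[6,6]^2.
HN type (ℓ=4): μ^(1)=47; μ^(2)=-16; μ^(3)=-129/5; μ^(4)=-37

((2, 0, 0, 0, 0, 3); (1, 1, 0, 0, 0, 0); (1, 1, 1, 1, 1, 0); (0, 0, 0, 2, 0, 0))


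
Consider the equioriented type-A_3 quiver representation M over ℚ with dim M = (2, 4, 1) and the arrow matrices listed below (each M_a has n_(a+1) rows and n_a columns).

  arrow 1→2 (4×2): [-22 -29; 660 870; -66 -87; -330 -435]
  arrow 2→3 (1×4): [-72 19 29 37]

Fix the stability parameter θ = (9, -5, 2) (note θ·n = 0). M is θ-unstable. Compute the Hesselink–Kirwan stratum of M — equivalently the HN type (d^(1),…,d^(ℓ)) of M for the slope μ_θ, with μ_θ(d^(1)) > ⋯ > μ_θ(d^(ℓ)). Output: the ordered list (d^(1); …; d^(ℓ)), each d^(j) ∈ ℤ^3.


Barcode: M ≅ I[1,1], I[1,2], I[2,2]^2, I[2,3]. HN layers by μ_θ (3 steps, strictly decreasing):
  μ^(1)=9; μ^(2)=2; μ^(3)=-5

((1, 0, 0); (1, 1, 1); (0, 3, 0))


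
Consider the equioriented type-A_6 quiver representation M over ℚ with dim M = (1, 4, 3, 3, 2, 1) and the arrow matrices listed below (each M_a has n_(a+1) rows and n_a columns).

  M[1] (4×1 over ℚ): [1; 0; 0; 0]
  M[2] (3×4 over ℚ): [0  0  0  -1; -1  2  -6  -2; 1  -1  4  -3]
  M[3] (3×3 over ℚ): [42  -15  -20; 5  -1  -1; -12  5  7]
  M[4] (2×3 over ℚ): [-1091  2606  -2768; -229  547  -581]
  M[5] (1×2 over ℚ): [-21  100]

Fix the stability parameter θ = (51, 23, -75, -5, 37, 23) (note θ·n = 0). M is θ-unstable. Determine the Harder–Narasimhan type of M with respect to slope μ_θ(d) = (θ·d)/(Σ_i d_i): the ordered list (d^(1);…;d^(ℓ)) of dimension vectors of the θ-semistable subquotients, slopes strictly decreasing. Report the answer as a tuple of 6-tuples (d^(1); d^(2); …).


Via rank(M_{q-1}∘⋯∘M_p): M ≅ I[1,6], I[2,2], I[2,4], I[2,5].
μ_θ-semistable layers: μ^(1)=37; μ^(2)=30; μ^(3)=23; μ^(4)=-3/2; μ^(5)=-5; μ^(6)=-26

((0, 0, 0, 0, 1, 0); (0, 0, 0, 0, 1, 1); (0, 1, 0, 0, 0, 0); (1, 1, 1, 1, 0, 0); (0, 0, 0, 2, 0, 0); (0, 2, 2, 0, 0, 0))


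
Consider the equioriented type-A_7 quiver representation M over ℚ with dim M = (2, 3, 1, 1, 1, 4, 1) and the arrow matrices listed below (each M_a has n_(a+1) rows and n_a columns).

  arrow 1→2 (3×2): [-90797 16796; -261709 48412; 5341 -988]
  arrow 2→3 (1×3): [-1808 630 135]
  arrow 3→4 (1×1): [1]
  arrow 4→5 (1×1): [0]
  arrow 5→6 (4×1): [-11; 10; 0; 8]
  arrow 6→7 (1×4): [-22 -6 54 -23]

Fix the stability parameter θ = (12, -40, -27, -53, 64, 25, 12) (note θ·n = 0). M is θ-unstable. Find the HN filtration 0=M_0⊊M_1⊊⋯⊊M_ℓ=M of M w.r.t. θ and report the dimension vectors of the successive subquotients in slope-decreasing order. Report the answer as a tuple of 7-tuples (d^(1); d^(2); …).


Interval decomposition of M: I[1,1], I[1,4], I[2,2]^2, I[5,7], I[6,6]^3.
HN type (ℓ=5): μ^(1)=101/3; μ^(2)=25; μ^(3)=12; μ^(4)=-27; μ^(5)=-40

((0, 0, 0, 0, 1, 1, 1); (0, 0, 0, 0, 0, 3, 0); (1, 0, 0, 0, 0, 0, 0); (1, 1, 1, 1, 0, 0, 0); (0, 2, 0, 0, 0, 0, 0))


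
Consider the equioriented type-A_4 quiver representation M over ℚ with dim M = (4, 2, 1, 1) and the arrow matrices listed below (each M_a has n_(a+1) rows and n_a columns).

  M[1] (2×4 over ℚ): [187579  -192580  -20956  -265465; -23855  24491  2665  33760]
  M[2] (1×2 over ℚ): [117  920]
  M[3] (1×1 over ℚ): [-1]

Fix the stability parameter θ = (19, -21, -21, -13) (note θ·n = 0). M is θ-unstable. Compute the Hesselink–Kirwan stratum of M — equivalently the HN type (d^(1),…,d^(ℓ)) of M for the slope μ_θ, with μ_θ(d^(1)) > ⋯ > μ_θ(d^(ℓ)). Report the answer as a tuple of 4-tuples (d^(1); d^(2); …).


Via rank(M_{q-1}∘⋯∘M_p): M ≅ I[1,1]^2, I[1,2], I[1,4].
μ_θ-semistable layers: μ^(1)=19; μ^(2)=-1; μ^(3)=-9

((2, 0, 0, 0); (1, 1, 0, 0); (1, 1, 1, 1))


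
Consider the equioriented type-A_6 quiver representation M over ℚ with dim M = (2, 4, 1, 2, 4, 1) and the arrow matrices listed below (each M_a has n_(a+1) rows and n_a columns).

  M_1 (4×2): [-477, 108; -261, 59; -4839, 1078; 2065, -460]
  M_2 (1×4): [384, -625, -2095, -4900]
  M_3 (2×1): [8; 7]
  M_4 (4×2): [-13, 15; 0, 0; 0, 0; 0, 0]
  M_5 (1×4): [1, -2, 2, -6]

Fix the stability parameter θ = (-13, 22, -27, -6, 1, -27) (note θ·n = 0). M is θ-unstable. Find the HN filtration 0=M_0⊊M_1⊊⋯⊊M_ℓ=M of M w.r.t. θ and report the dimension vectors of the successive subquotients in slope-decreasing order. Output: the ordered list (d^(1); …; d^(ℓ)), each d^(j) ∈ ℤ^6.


Via rank(M_{q-1}∘⋯∘M_p): M ≅ I[1,2], I[1,6], I[2,2]^2, I[4,4], I[5,5]^3.
μ_θ-semistable layers: μ^(1)=22; μ^(2)=1; μ^(3)=-6; μ^(4)=-37/5; μ^(5)=-13

((0, 3, 0, 0, 0, 0); (0, 0, 0, 0, 3, 0); (0, 0, 0, 1, 0, 0); (0, 1, 1, 1, 1, 1); (2, 0, 0, 0, 0, 0))


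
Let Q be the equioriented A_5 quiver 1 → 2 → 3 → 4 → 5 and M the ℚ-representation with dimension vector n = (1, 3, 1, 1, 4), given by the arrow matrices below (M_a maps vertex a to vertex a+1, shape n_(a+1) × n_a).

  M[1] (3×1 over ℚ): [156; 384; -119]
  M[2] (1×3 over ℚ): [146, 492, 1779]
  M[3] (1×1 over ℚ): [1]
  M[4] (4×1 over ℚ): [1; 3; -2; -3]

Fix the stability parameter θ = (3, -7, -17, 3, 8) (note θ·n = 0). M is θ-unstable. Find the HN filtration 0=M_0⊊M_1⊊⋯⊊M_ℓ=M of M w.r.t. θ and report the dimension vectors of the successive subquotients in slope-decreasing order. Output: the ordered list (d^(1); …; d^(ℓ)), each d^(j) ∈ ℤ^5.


Barcode: M ≅ I[1,5], I[2,2]^2, I[5,5]^3. HN layers by μ_θ (3 steps, strictly decreasing):
  μ^(1)=8; μ^(2)=3; μ^(3)=-7

((0, 0, 0, 0, 4); (0, 0, 0, 1, 0); (1, 3, 1, 0, 0))


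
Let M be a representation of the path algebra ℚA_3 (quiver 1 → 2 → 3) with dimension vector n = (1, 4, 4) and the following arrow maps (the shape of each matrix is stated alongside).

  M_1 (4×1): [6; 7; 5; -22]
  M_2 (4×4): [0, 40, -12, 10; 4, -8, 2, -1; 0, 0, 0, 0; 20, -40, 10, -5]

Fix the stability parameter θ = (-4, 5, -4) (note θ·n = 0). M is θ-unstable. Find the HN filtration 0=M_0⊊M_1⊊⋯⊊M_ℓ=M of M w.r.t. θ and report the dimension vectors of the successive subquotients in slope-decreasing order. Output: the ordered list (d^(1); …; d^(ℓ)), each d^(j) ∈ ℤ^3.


Via rank(M_{q-1}∘⋯∘M_p): M ≅ I[1,2], I[2,2], I[2,3]^2, I[3,3]^2.
μ_θ-semistable layers: μ^(1)=5; μ^(2)=1/2; μ^(3)=-4

((0, 2, 0); (0, 2, 2); (1, 0, 2))


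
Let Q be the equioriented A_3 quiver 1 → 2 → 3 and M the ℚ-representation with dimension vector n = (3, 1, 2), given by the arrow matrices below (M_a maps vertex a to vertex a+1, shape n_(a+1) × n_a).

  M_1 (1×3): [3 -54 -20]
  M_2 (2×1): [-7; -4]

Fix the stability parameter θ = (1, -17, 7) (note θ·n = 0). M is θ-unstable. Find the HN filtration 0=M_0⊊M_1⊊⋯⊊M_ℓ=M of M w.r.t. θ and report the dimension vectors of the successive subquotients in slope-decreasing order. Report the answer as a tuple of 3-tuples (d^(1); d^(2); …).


Via rank(M_{q-1}∘⋯∘M_p): M ≅ I[1,1]^2, I[1,3], I[3,3].
μ_θ-semistable layers: μ^(1)=7; μ^(2)=1; μ^(3)=-8

((0, 0, 2); (2, 0, 0); (1, 1, 0))


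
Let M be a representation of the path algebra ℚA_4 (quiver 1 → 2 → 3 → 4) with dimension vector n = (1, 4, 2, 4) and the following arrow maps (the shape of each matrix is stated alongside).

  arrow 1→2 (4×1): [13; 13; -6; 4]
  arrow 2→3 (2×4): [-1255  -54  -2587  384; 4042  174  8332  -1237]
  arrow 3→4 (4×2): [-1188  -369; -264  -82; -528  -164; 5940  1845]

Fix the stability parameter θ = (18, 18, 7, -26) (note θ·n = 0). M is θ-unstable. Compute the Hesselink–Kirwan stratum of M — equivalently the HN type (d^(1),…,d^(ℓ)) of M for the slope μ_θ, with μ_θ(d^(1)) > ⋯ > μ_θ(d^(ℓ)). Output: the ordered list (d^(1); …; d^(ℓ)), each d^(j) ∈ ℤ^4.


Interval decomposition of M: I[1,3], I[2,2]^2, I[2,4], I[4,4]^3.
HN type (ℓ=4): μ^(1)=18; μ^(2)=43/3; μ^(3)=-1/3; μ^(4)=-26

((0, 2, 0, 0); (1, 1, 1, 0); (0, 1, 1, 1); (0, 0, 0, 3))


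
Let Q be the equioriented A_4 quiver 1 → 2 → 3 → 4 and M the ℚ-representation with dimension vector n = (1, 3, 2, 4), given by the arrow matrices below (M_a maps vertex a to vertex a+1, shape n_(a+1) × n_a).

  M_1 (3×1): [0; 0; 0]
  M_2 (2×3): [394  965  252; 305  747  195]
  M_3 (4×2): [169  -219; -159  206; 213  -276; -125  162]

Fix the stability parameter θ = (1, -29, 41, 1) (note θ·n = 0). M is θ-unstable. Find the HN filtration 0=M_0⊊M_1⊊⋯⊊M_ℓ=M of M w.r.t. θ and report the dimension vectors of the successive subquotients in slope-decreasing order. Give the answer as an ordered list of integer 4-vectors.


Barcode: M ≅ I[1,1], I[2,2], I[2,4]^2, I[4,4]^2. HN layers by μ_θ (3 steps, strictly decreasing):
  μ^(1)=21; μ^(2)=1; μ^(3)=-29

((0, 0, 2, 2); (1, 0, 0, 2); (0, 3, 0, 0))


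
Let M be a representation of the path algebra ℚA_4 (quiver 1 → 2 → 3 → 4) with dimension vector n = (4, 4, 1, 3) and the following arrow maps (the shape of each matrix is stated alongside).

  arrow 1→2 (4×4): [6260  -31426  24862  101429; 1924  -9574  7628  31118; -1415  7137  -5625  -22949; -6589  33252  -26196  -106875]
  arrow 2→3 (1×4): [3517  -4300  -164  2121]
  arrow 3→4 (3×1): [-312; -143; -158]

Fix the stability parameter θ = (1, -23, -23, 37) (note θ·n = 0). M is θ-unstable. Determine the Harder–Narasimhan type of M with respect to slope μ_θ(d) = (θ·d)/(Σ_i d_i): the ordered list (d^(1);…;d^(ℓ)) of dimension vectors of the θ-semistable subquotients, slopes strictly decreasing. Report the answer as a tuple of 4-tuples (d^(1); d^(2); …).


Barcode: M ≅ I[1,2]^3, I[1,4], I[4,4]^2. HN layers by μ_θ (3 steps, strictly decreasing):
  μ^(1)=37; μ^(2)=-11; μ^(3)=-15

((0, 0, 0, 3); (3, 3, 0, 0); (1, 1, 1, 0))


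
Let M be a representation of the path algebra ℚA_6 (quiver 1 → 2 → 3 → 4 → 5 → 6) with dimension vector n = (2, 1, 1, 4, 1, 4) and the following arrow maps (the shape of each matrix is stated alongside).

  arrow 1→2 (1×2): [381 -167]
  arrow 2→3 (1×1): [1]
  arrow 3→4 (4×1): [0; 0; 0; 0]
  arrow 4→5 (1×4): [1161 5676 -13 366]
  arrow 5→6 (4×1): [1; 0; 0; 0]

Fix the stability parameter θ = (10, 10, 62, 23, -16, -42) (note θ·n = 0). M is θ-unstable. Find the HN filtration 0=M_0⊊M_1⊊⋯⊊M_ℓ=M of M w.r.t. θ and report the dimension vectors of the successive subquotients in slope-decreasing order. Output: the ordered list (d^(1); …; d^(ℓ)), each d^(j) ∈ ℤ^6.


Interval decomposition of M: I[1,1], I[1,3], I[4,4]^3, I[4,6], I[6,6]^3.
HN type (ℓ=5): μ^(1)=62; μ^(2)=23; μ^(3)=10; μ^(4)=-35/3; μ^(5)=-42

((0, 0, 1, 0, 0, 0); (0, 0, 0, 3, 0, 0); (2, 1, 0, 0, 0, 0); (0, 0, 0, 1, 1, 1); (0, 0, 0, 0, 0, 3))


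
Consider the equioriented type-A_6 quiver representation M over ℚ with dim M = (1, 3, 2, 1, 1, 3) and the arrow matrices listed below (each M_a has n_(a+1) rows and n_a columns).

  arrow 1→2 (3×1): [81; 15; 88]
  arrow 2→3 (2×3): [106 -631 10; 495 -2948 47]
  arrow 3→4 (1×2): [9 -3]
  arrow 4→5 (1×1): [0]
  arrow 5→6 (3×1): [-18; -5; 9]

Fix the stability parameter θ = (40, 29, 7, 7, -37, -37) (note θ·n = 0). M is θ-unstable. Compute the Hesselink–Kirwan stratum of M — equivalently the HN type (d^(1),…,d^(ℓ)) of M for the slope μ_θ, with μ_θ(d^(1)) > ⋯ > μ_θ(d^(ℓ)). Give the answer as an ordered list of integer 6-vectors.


Via rank(M_{q-1}∘⋯∘M_p): M ≅ I[1,4], I[2,2], I[2,3], I[5,6], I[6,6]^2.
μ_θ-semistable layers: μ^(1)=29; μ^(2)=83/4; μ^(3)=18; μ^(4)=-37

((0, 1, 0, 0, 0, 0); (1, 1, 1, 1, 0, 0); (0, 1, 1, 0, 0, 0); (0, 0, 0, 0, 1, 3))


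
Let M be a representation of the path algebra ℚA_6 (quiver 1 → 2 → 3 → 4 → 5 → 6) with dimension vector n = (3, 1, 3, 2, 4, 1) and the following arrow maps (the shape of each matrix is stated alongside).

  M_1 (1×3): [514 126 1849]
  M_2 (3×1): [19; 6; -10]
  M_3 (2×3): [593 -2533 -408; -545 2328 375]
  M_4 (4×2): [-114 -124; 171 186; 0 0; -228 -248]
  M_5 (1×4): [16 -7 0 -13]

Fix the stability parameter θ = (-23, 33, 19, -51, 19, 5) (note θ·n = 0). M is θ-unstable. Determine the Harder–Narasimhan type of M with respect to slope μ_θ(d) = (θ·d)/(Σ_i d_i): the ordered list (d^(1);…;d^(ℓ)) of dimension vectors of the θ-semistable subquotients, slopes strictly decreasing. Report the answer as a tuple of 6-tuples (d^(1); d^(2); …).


Interval decomposition of M: I[1,1]^2, I[1,6], I[3,3], I[3,4], I[5,5]^3.
HN type (ℓ=5): μ^(1)=19; μ^(2)=12; μ^(3)=1/3; μ^(4)=-16; μ^(5)=-23

((0, 0, 1, 0, 3, 0); (0, 0, 0, 0, 1, 1); (0, 1, 1, 1, 0, 0); (0, 0, 1, 1, 0, 0); (3, 0, 0, 0, 0, 0))


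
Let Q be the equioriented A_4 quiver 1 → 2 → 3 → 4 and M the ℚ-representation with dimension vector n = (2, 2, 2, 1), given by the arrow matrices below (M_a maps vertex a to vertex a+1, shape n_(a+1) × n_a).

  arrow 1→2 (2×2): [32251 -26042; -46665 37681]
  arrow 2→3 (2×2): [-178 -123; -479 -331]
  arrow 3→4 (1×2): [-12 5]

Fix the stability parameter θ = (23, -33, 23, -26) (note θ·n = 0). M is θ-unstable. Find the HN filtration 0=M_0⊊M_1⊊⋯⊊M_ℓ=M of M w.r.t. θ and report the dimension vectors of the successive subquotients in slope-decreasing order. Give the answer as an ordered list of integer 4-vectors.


Via rank(M_{q-1}∘⋯∘M_p): M ≅ I[1,3], I[1,4].
μ_θ-semistable layers: μ^(1)=23; μ^(2)=-3/2; μ^(3)=-5

((0, 0, 1, 0); (0, 0, 1, 1); (2, 2, 0, 0))


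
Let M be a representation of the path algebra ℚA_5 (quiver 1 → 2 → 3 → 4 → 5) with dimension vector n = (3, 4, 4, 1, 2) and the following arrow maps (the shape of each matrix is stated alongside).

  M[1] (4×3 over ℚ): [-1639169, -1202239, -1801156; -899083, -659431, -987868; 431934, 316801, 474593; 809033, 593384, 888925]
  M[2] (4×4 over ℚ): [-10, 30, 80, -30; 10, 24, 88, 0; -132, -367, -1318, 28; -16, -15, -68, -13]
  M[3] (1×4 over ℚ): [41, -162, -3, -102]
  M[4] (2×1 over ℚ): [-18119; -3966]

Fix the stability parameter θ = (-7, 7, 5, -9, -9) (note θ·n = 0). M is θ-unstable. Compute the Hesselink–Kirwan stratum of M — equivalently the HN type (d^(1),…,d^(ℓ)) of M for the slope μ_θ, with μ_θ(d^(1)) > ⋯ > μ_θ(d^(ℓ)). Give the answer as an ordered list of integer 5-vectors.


Barcode: M ≅ I[1,3]^2, I[1,5], I[2,2], I[3,3], I[5,5]. HN layers by μ_θ (6 steps, strictly decreasing):
  μ^(1)=7; μ^(2)=6; μ^(3)=5; μ^(4)=-3/2; μ^(5)=-7; μ^(6)=-9

((0, 1, 0, 0, 0); (0, 2, 2, 0, 0); (0, 0, 1, 0, 0); (0, 1, 1, 1, 1); (3, 0, 0, 0, 0); (0, 0, 0, 0, 1))


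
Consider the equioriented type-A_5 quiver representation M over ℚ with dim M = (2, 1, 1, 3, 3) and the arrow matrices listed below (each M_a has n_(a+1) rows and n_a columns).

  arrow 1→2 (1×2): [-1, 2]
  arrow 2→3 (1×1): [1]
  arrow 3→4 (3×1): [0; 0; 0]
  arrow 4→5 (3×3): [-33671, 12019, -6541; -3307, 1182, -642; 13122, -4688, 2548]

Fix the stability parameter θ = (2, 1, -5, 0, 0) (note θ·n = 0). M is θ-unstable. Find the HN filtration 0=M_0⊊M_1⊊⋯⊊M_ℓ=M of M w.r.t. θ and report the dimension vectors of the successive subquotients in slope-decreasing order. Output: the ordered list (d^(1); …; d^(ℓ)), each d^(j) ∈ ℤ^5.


Interval decomposition of M: I[1,1], I[1,3], I[4,5]^3.
HN type (ℓ=3): μ^(1)=2; μ^(2)=0; μ^(3)=-2/3

((1, 0, 0, 0, 0); (0, 0, 0, 3, 3); (1, 1, 1, 0, 0))


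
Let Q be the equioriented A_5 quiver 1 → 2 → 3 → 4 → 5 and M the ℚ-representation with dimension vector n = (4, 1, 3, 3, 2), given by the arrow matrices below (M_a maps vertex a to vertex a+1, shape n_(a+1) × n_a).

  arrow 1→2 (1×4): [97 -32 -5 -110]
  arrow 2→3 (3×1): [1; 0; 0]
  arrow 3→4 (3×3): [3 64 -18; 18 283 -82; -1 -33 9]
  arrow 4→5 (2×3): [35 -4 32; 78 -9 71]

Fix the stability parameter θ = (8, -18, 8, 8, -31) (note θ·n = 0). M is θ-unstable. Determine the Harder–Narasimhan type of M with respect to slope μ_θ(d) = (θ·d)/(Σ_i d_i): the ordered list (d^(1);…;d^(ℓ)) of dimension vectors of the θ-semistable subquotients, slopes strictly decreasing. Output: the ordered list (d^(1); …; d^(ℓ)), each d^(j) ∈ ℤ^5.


Interval decomposition of M: I[1,1]^3, I[1,5], I[3,4], I[3,5].
HN type (ℓ=2): μ^(1)=8; μ^(2)=-5

((3, 0, 1, 1, 0); (1, 1, 2, 2, 2))


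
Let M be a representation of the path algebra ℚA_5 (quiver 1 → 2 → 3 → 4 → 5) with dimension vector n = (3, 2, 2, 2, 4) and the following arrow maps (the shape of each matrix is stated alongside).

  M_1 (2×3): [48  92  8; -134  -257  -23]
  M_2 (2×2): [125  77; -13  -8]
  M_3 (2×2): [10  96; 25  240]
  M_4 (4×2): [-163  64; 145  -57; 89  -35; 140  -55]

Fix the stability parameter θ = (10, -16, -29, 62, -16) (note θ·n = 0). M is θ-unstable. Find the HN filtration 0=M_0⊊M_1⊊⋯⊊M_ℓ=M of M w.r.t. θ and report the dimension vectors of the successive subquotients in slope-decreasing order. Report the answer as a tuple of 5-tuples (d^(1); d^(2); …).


Barcode: M ≅ I[1,1], I[1,3], I[1,5], I[4,5], I[5,5]^2. HN layers by μ_θ (4 steps, strictly decreasing):
  μ^(1)=23; μ^(2)=10; μ^(3)=-35/3; μ^(4)=-16

((0, 0, 0, 2, 2); (1, 0, 0, 0, 0); (2, 2, 2, 0, 0); (0, 0, 0, 0, 2))


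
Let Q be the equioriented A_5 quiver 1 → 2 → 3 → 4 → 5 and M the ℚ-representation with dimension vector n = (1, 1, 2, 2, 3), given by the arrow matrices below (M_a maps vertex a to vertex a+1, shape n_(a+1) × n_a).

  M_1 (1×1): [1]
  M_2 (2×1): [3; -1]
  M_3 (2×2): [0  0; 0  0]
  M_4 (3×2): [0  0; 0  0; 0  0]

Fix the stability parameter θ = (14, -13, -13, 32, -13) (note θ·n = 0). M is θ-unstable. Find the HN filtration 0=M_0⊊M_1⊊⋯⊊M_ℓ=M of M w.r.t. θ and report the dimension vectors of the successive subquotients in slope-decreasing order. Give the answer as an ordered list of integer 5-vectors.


Barcode: M ≅ I[1,3], I[3,3], I[4,4]^2, I[5,5]^3. HN layers by μ_θ (3 steps, strictly decreasing):
  μ^(1)=32; μ^(2)=-4; μ^(3)=-13

((0, 0, 0, 2, 0); (1, 1, 1, 0, 0); (0, 0, 1, 0, 3))


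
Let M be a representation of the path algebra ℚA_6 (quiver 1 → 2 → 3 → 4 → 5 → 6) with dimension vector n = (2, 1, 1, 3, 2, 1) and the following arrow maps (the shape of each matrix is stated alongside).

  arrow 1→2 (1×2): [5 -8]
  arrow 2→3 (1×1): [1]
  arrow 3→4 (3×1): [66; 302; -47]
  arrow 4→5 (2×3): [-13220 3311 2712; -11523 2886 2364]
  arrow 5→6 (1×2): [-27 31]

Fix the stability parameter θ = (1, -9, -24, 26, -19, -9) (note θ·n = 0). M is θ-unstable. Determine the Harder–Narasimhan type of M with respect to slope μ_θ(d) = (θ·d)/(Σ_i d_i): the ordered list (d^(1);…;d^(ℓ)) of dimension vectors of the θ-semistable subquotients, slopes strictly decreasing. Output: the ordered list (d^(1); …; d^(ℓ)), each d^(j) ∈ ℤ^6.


Barcode: M ≅ I[1,1], I[1,5], I[4,4], I[4,6]. HN layers by μ_θ (5 steps, strictly decreasing):
  μ^(1)=26; μ^(2)=7/2; μ^(3)=1; μ^(4)=-2/3; μ^(5)=-32/3

((0, 0, 0, 1, 0, 0); (0, 0, 0, 1, 1, 0); (1, 0, 0, 0, 0, 0); (0, 0, 0, 1, 1, 1); (1, 1, 1, 0, 0, 0))


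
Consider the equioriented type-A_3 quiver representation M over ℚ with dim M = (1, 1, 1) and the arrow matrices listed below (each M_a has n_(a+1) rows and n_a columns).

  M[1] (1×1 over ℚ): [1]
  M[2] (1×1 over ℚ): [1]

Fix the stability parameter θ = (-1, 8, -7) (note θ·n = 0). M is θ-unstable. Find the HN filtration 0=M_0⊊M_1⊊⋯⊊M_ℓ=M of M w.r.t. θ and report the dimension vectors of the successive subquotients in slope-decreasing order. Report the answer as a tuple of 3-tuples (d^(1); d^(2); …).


Barcode: M ≅ I[1,3]. HN layers by μ_θ (2 steps, strictly decreasing):
  μ^(1)=1/2; μ^(2)=-1

((0, 1, 1); (1, 0, 0))


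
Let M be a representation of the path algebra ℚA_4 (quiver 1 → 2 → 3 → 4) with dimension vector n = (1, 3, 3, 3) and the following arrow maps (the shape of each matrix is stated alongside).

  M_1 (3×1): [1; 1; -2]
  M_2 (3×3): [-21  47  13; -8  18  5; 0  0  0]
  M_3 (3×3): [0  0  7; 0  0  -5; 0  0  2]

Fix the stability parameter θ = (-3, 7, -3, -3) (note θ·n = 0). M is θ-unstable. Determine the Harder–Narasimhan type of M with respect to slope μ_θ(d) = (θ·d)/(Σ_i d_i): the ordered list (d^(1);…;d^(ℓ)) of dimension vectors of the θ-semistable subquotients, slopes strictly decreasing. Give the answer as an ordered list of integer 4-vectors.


Barcode: M ≅ I[1,2], I[2,3]^2, I[3,4], I[4,4]^2. HN layers by μ_θ (3 steps, strictly decreasing):
  μ^(1)=7; μ^(2)=2; μ^(3)=-3

((0, 1, 0, 0); (0, 2, 2, 0); (1, 0, 1, 3))


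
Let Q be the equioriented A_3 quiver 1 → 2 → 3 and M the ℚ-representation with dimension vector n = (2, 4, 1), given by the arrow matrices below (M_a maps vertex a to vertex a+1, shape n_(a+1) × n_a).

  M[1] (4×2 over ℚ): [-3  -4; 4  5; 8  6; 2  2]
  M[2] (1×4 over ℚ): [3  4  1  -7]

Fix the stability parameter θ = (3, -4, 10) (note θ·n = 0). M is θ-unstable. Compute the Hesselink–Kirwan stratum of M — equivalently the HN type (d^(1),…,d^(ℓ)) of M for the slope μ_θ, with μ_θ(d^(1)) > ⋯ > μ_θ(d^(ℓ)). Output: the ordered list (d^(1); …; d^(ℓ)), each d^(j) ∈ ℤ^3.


Barcode: M ≅ I[1,2], I[1,3], I[2,2]^2. HN layers by μ_θ (3 steps, strictly decreasing):
  μ^(1)=10; μ^(2)=-1/2; μ^(3)=-4

((0, 0, 1); (2, 2, 0); (0, 2, 0))


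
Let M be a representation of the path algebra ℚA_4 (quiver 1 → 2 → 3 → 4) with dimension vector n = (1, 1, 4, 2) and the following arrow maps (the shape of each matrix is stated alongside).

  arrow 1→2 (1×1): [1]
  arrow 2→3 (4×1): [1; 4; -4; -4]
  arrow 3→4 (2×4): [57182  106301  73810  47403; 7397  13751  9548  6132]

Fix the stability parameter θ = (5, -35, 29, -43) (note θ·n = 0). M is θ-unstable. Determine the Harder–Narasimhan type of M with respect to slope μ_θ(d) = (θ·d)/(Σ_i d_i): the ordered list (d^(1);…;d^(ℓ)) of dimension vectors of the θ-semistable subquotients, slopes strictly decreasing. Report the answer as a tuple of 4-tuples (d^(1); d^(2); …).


Barcode: M ≅ I[1,4], I[3,3]^2, I[3,4]. HN layers by μ_θ (3 steps, strictly decreasing):
  μ^(1)=29; μ^(2)=-7; μ^(3)=-15

((0, 0, 2, 0); (0, 0, 2, 2); (1, 1, 0, 0))


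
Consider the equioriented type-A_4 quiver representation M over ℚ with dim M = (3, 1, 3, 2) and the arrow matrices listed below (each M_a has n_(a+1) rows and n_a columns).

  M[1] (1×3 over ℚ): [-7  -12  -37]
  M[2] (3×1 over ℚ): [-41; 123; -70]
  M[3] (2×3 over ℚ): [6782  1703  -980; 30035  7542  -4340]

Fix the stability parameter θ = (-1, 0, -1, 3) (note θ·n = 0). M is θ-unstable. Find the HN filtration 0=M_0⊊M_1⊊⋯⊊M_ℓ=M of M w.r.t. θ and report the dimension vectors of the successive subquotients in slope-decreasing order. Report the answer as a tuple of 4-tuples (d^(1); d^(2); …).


Via rank(M_{q-1}∘⋯∘M_p): M ≅ I[1,1]^2, I[1,4], I[3,3], I[3,4].
μ_θ-semistable layers: μ^(1)=3; μ^(2)=-1/2; μ^(3)=-1

((0, 0, 0, 2); (0, 1, 1, 0); (3, 0, 2, 0))


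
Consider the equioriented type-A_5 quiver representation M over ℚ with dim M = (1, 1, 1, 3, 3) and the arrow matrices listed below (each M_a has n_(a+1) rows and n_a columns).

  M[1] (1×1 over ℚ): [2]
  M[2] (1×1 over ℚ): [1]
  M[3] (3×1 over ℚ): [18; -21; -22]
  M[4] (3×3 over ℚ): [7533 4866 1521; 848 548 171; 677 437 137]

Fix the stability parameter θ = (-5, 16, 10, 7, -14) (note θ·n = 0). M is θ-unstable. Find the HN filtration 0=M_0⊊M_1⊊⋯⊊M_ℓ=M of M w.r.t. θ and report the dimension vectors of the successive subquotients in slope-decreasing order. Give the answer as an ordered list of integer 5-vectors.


Barcode: M ≅ I[1,5], I[4,5]^2. HN layers by μ_θ (3 steps, strictly decreasing):
  μ^(1)=19/4; μ^(2)=-7/2; μ^(3)=-5

((0, 1, 1, 1, 1); (0, 0, 0, 2, 2); (1, 0, 0, 0, 0))


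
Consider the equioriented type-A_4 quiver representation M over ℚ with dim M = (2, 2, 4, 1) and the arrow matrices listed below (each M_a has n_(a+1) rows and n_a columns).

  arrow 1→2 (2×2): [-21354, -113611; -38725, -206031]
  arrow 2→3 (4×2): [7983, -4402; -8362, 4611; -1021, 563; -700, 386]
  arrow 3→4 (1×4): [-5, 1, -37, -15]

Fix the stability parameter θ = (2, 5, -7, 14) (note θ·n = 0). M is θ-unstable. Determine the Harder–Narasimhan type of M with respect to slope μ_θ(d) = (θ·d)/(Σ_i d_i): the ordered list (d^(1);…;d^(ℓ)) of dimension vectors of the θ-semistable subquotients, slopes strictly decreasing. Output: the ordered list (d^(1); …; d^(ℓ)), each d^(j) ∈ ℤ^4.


Interval decomposition of M: I[1,3]^2, I[3,3], I[3,4].
HN type (ℓ=3): μ^(1)=14; μ^(2)=0; μ^(3)=-7

((0, 0, 0, 1); (2, 2, 2, 0); (0, 0, 2, 0))


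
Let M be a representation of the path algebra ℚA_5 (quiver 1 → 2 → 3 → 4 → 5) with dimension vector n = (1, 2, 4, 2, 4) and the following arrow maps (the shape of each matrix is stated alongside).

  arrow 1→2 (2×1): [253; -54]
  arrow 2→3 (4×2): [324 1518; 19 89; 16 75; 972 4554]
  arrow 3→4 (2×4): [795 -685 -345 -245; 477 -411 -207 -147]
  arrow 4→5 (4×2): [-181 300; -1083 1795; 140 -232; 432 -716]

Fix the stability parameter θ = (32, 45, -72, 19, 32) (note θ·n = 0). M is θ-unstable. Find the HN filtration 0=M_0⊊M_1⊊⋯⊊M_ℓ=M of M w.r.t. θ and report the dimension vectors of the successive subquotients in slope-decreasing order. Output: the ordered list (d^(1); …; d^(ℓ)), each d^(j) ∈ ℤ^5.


Via rank(M_{q-1}∘⋯∘M_p): M ≅ I[1,5], I[2,3], I[3,3]^2, I[4,5], I[5,5]^2.
μ_θ-semistable layers: μ^(1)=32; μ^(2)=19; μ^(3)=5/3; μ^(4)=-27/2; μ^(5)=-72

((0, 0, 0, 0, 4); (0, 0, 0, 2, 0); (1, 1, 1, 0, 0); (0, 1, 1, 0, 0); (0, 0, 2, 0, 0))


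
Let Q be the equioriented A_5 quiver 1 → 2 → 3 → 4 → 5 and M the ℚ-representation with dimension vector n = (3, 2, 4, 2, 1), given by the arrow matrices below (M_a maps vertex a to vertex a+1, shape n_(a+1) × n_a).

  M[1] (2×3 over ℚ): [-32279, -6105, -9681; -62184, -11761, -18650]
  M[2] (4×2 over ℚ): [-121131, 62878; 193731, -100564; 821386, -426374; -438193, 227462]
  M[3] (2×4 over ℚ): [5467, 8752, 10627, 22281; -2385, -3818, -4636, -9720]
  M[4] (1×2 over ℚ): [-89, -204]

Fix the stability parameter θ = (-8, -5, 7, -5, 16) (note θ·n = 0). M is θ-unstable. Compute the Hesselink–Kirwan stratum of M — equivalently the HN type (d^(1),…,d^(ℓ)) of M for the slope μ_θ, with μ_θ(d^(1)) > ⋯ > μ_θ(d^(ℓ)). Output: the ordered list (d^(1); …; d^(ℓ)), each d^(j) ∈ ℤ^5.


Interval decomposition of M: I[1,1], I[1,4], I[1,5], I[3,3]^2.
HN type (ℓ=5): μ^(1)=16; μ^(2)=7; μ^(3)=1; μ^(4)=-5; μ^(5)=-8

((0, 0, 0, 0, 1); (0, 0, 2, 0, 0); (0, 0, 2, 2, 0); (0, 2, 0, 0, 0); (3, 0, 0, 0, 0))


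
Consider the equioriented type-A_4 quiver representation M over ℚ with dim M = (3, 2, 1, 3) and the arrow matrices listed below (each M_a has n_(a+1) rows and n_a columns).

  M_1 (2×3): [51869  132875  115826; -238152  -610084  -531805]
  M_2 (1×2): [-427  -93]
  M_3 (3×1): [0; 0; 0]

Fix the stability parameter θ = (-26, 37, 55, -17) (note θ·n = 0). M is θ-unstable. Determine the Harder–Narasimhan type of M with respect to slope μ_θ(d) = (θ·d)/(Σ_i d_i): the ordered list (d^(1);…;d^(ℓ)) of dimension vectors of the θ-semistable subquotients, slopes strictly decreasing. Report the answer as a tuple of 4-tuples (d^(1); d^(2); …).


Barcode: M ≅ I[1,1], I[1,2], I[1,3], I[4,4]^3. HN layers by μ_θ (4 steps, strictly decreasing):
  μ^(1)=55; μ^(2)=37; μ^(3)=-17; μ^(4)=-26

((0, 0, 1, 0); (0, 2, 0, 0); (0, 0, 0, 3); (3, 0, 0, 0))


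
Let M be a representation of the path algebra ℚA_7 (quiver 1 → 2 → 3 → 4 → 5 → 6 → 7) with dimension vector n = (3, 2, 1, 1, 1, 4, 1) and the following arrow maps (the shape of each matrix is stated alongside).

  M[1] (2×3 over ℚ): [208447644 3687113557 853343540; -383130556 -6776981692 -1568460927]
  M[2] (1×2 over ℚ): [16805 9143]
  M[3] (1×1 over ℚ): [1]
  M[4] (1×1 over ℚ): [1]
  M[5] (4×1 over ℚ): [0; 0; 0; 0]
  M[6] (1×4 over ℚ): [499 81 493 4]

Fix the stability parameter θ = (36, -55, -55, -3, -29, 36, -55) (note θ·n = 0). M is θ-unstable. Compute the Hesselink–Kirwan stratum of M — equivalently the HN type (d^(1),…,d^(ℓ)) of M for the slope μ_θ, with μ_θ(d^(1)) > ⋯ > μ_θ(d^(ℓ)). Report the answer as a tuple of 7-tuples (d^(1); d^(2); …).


Barcode: M ≅ I[1,1], I[1,2], I[1,5], I[6,6]^3, I[6,7]. HN layers by μ_θ (4 steps, strictly decreasing):
  μ^(1)=36; μ^(2)=-19/2; μ^(3)=-16; μ^(4)=-74/3

((1, 0, 0, 0, 0, 3, 0); (1, 1, 0, 0, 0, 1, 1); (0, 0, 0, 1, 1, 0, 0); (1, 1, 1, 0, 0, 0, 0))


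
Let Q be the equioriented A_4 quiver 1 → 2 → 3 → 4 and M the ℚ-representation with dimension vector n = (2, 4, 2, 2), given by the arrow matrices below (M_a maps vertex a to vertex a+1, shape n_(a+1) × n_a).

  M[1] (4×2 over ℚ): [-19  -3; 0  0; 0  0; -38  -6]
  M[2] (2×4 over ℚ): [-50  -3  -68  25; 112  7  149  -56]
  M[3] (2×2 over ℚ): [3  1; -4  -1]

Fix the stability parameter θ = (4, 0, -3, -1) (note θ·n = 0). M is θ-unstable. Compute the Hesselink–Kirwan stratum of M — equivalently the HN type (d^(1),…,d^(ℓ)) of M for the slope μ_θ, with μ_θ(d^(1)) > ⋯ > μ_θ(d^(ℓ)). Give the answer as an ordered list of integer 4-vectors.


Barcode: M ≅ I[1,1], I[1,2], I[2,2], I[2,4]^2. HN layers by μ_θ (5 steps, strictly decreasing):
  μ^(1)=4; μ^(2)=2; μ^(3)=0; μ^(4)=-1; μ^(5)=-3/2

((1, 0, 0, 0); (1, 1, 0, 0); (0, 1, 0, 0); (0, 0, 0, 2); (0, 2, 2, 0))


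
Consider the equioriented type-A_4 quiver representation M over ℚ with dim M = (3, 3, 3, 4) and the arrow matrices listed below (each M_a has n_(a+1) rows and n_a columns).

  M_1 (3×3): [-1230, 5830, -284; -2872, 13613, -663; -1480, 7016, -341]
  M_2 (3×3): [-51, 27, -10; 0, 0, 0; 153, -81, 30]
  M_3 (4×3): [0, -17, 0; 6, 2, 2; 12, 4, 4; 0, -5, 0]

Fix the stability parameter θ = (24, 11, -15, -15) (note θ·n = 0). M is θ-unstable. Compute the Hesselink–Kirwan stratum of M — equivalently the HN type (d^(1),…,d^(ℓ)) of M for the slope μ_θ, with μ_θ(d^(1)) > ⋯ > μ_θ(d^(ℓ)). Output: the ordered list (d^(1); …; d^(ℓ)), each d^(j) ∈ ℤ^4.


Barcode: M ≅ I[1,2]^2, I[1,3], I[3,4]^2, I[4,4]^2. HN layers by μ_θ (3 steps, strictly decreasing):
  μ^(1)=35/2; μ^(2)=20/3; μ^(3)=-15

((2, 2, 0, 0); (1, 1, 1, 0); (0, 0, 2, 4))


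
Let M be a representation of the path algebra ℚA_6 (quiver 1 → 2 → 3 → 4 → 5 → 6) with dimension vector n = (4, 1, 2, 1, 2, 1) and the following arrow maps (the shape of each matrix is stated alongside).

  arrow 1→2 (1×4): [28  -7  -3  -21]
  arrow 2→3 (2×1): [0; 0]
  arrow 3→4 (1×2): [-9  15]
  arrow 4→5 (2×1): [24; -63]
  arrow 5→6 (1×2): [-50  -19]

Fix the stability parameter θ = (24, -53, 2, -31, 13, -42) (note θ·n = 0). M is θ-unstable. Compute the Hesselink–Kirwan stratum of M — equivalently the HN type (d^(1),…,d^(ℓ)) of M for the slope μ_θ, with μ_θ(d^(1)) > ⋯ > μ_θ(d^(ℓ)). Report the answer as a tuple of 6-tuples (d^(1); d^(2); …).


Interval decomposition of M: I[1,1]^3, I[1,2], I[3,3], I[3,6], I[5,5].
HN type (ℓ=4): μ^(1)=24; μ^(2)=13; μ^(3)=2; μ^(4)=-29/2

((3, 0, 0, 0, 0, 0); (0, 0, 0, 0, 1, 0); (0, 0, 1, 0, 0, 0); (1, 1, 1, 1, 1, 1))


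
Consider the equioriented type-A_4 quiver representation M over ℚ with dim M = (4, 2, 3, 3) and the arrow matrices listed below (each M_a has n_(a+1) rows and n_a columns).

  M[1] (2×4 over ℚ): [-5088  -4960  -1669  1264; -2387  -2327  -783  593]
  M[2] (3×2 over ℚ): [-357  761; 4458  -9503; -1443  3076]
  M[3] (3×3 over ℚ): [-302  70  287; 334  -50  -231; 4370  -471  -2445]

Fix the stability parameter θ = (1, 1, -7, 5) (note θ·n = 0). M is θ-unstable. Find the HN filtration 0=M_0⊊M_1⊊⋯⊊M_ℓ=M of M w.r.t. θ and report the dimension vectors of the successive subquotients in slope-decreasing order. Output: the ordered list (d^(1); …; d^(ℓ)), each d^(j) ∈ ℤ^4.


Via rank(M_{q-1}∘⋯∘M_p): M ≅ I[1,1]^2, I[1,4]^2, I[3,4].
μ_θ-semistable layers: μ^(1)=5; μ^(2)=1; μ^(3)=-5/3; μ^(4)=-7

((0, 0, 0, 3); (2, 0, 0, 0); (2, 2, 2, 0); (0, 0, 1, 0))


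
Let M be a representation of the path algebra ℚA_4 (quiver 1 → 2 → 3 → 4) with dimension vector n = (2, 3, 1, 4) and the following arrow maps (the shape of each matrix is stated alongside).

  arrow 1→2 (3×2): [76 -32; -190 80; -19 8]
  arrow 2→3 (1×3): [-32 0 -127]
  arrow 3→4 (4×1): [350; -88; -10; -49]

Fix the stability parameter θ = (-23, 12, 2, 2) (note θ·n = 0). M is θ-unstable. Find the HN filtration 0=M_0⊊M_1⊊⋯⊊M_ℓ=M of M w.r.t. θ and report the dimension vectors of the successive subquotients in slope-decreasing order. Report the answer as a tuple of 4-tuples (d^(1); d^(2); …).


Via rank(M_{q-1}∘⋯∘M_p): M ≅ I[1,1], I[1,4], I[2,2]^2, I[4,4]^3.
μ_θ-semistable layers: μ^(1)=12; μ^(2)=16/3; μ^(3)=2; μ^(4)=-23

((0, 2, 0, 0); (0, 1, 1, 1); (0, 0, 0, 3); (2, 0, 0, 0))


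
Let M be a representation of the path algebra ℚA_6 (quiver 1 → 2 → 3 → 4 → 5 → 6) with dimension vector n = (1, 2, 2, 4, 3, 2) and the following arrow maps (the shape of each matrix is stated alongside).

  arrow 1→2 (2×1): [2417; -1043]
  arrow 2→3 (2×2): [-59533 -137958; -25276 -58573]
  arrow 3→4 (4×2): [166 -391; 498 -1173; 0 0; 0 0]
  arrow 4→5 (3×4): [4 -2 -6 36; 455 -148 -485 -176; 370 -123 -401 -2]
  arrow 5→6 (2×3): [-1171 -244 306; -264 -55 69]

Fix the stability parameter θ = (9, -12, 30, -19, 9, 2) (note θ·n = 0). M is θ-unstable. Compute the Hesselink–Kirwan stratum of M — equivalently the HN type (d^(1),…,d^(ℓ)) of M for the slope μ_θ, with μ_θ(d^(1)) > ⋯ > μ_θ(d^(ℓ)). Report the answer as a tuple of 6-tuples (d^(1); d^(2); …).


Barcode: M ≅ I[1,6], I[2,3], I[4,4], I[4,5], I[4,6]. HN layers by μ_θ (6 steps, strictly decreasing):
  μ^(1)=30; μ^(2)=9; μ^(3)=11/2; μ^(4)=-3/2; μ^(5)=-12; μ^(6)=-19

((0, 0, 1, 0, 0, 0); (0, 0, 0, 0, 1, 0); (0, 0, 1, 1, 2, 2); (1, 1, 0, 0, 0, 0); (0, 1, 0, 0, 0, 0); (0, 0, 0, 3, 0, 0))


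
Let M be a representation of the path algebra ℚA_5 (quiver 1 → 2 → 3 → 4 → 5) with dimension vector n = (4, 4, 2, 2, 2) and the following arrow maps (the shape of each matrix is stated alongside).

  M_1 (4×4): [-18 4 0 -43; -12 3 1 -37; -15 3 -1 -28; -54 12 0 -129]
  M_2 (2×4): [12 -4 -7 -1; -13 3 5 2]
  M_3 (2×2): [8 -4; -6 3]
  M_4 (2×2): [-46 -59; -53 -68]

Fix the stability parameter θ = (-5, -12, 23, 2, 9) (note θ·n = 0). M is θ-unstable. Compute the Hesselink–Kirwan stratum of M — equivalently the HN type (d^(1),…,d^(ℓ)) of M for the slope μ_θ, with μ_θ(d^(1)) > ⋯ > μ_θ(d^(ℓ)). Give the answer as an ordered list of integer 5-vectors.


Via rank(M_{q-1}∘⋯∘M_p): M ≅ I[1,1], I[1,2], I[1,3], I[1,5], I[2,2], I[4,5].
μ_θ-semistable layers: μ^(1)=23; μ^(2)=34/3; μ^(3)=9; μ^(4)=2; μ^(5)=-5; μ^(6)=-17/2; μ^(7)=-12

((0, 0, 1, 0, 0); (0, 0, 1, 1, 1); (0, 0, 0, 0, 1); (0, 0, 0, 1, 0); (1, 0, 0, 0, 0); (3, 3, 0, 0, 0); (0, 1, 0, 0, 0))
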